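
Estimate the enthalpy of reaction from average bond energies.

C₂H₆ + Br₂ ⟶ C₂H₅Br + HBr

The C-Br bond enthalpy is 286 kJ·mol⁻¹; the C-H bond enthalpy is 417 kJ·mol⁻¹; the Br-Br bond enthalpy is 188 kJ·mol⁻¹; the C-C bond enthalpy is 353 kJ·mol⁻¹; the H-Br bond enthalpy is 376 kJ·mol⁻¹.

Bonds broken (reactants):
  Br-Br: 1 × 188 = 188
  C-C: 1 × 353 = 353
  C-H: 6 × 417 = 2502
  Σ(broken) = 3043 kJ
Bonds formed (products):
  C-Br: 1 × 286 = 286
  C-C: 1 × 353 = 353
  C-H: 5 × 417 = 2085
  H-Br: 1 × 376 = 376
  Σ(formed) = 3100 kJ
ΔH = Σ(broken) − Σ(formed) = 3043 − 3100 = −57 kJ

ΔH ≈ −57 kJ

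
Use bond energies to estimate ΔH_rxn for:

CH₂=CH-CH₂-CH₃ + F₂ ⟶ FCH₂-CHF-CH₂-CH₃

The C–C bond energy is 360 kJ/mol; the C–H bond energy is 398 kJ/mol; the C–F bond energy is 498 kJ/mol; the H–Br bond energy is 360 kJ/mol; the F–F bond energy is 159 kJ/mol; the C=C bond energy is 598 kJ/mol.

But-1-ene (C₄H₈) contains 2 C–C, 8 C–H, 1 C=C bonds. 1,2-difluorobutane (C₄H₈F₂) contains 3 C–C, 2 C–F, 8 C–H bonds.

ΔH ≈ −599 kJ

Bonds broken (reactants):
  C–C: 2 × 360 = 720
  C–H: 8 × 398 = 3184
  C=C: 1 × 598 = 598
  F–F: 1 × 159 = 159
  Σ(broken) = 4661 kJ
Bonds formed (products):
  C–C: 3 × 360 = 1080
  C–F: 2 × 498 = 996
  C–H: 8 × 398 = 3184
  Σ(formed) = 5260 kJ
ΔH = Σ(broken) − Σ(formed) = 4661 − 5260 = −599 kJ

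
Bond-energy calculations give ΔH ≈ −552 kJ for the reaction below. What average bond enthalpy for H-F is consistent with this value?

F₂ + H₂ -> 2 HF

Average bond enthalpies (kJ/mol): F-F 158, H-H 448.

D(H-F) ≈ 579 kJ/mol

Let D be the H-F bond energy.
Σ(broken) = 1×158 + 1×448 = 606
Σ(formed) = 2×D = 2D
ΔH = Σ(broken) − Σ(formed) = (606) − (2D) = +606 − 2D
Setting this equal to −552 kJ gives 2D = 1158, so D = 579 kJ/mol.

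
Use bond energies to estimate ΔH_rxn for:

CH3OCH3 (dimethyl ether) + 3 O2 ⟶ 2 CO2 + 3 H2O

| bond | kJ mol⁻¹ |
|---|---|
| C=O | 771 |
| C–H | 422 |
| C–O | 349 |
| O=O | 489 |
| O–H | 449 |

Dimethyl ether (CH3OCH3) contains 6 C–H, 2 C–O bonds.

ΔH ≈ −1081 kJ

Bonds broken (reactants):
  C–H: 6 × 422 = 2532
  C–O: 2 × 349 = 698
  O=O: 3 × 489 = 1467
  Σ(broken) = 4697 kJ
Bonds formed (products):
  C=O: 4 × 771 = 3084
  O–H: 6 × 449 = 2694
  Σ(formed) = 5778 kJ
ΔH = Σ(broken) − Σ(formed) = 4697 − 5778 = −1081 kJ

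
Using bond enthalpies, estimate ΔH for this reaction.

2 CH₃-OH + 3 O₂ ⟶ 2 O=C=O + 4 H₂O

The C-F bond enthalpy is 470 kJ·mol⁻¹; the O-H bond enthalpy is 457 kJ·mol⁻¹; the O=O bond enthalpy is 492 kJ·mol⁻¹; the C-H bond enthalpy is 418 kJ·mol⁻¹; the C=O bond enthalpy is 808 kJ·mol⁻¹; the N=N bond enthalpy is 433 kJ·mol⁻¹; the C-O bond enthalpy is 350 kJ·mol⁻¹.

Bonds broken (reactants):
  C-H: 6 × 418 = 2508
  C-O: 2 × 350 = 700
  O-H: 2 × 457 = 914
  O=O: 3 × 492 = 1476
  Σ(broken) = 5598 kJ
Bonds formed (products):
  C=O: 4 × 808 = 3232
  O-H: 8 × 457 = 3656
  Σ(formed) = 6888 kJ
ΔH = Σ(broken) − Σ(formed) = 5598 − 6888 = −1290 kJ

ΔH ≈ −1290 kJ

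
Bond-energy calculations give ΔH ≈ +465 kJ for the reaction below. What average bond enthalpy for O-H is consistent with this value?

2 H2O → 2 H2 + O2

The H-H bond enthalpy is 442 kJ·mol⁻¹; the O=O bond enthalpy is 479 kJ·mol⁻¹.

D(O-H) ≈ 457 kJ/mol

Let D be the O-H bond energy.
Σ(broken) = 4×D = 4D
Σ(formed) = 2×442 + 1×479 = 1363
ΔH = Σ(broken) − Σ(formed) = (4D) − (1363) = −1363 + 4D
Setting this equal to +465 kJ gives 4D = 1828, so D = 457 kJ/mol.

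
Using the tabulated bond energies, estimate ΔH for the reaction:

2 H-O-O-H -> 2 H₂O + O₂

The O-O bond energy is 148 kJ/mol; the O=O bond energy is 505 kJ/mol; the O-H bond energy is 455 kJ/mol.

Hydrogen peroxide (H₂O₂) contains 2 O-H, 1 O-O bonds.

ΔH ≈ −209 kJ

Bonds broken (reactants):
  O-H: 4 × 455 = 1820
  O-O: 2 × 148 = 296
  Σ(broken) = 2116 kJ
Bonds formed (products):
  O-H: 4 × 455 = 1820
  O=O: 1 × 505 = 505
  Σ(formed) = 2325 kJ
ΔH = Σ(broken) − Σ(formed) = 2116 − 2325 = −209 kJ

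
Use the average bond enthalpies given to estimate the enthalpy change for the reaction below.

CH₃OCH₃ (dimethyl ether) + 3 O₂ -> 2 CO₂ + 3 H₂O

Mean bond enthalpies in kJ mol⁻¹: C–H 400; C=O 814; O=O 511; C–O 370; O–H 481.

Bonds broken (reactants):
  C–H: 6 × 400 = 2400
  C–O: 2 × 370 = 740
  O=O: 3 × 511 = 1533
  Σ(broken) = 4673 kJ
Bonds formed (products):
  C=O: 4 × 814 = 3256
  O–H: 6 × 481 = 2886
  Σ(formed) = 6142 kJ
ΔH = Σ(broken) − Σ(formed) = 4673 − 6142 = −1469 kJ

ΔH ≈ −1469 kJ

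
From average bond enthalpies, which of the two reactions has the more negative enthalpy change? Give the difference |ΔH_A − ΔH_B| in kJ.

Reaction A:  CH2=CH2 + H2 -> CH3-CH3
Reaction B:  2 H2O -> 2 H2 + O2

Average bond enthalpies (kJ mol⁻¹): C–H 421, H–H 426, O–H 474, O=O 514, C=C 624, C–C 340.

Reaction A:
  Bonds broken (reactants):
    C–H: 4 × 421 = 1684
    C=C: 1 × 624 = 624
    H–H: 1 × 426 = 426
    Σ(broken) = 2734 kJ
  Bonds formed (products):
    C–C: 1 × 340 = 340
    C–H: 6 × 421 = 2526
    Σ(formed) = 2866 kJ
  ΔH_A = 2734 − 2866 = −132 kJ
Reaction B:
  Bonds broken (reactants):
    O–H: 4 × 474 = 1896
    Σ(broken) = 1896 kJ
  Bonds formed (products):
    H–H: 2 × 426 = 852
    O=O: 1 × 514 = 514
    Σ(formed) = 1366 kJ
  ΔH_B = 1896 − 1366 = +530 kJ
ΔH_A − ΔH_B = −662 kJ, so reaction A has the more negative ΔH; |ΔH_A − ΔH_B| = 662 kJ.

Reaction A, by 662 kJ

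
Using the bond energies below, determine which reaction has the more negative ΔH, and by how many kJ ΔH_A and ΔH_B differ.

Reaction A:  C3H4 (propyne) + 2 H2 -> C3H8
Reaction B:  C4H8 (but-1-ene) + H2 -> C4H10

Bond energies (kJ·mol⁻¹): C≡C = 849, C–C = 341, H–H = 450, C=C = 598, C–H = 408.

Reaction A:
  Bonds broken (reactants):
    C≡C: 1 × 849 = 849
    C–C: 1 × 341 = 341
    C–H: 4 × 408 = 1632
    H–H: 2 × 450 = 900
    Σ(broken) = 3722 kJ
  Bonds formed (products):
    C–C: 2 × 341 = 682
    C–H: 8 × 408 = 3264
    Σ(formed) = 3946 kJ
  ΔH_A = 3722 − 3946 = −224 kJ
Reaction B:
  Bonds broken (reactants):
    C–C: 2 × 341 = 682
    C–H: 8 × 408 = 3264
    C=C: 1 × 598 = 598
    H–H: 1 × 450 = 450
    Σ(broken) = 4994 kJ
  Bonds formed (products):
    C–C: 3 × 341 = 1023
    C–H: 10 × 408 = 4080
    Σ(formed) = 5103 kJ
  ΔH_B = 4994 − 5103 = −109 kJ
ΔH_A − ΔH_B = −115 kJ, so reaction A has the more negative ΔH; |ΔH_A − ΔH_B| = 115 kJ.

Reaction A, by 115 kJ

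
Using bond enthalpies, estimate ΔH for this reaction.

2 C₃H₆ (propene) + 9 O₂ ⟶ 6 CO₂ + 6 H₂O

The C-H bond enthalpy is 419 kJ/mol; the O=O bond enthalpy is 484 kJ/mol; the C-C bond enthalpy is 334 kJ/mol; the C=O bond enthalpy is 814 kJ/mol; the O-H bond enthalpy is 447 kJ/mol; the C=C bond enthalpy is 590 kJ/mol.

ΔH ≈ −3900 kJ

Bonds broken (reactants):
  C-C: 2 × 334 = 668
  C-H: 12 × 419 = 5028
  C=C: 2 × 590 = 1180
  O=O: 9 × 484 = 4356
  Σ(broken) = 11232 kJ
Bonds formed (products):
  C=O: 12 × 814 = 9768
  O-H: 12 × 447 = 5364
  Σ(formed) = 15132 kJ
ΔH = Σ(broken) − Σ(formed) = 11232 − 15132 = −3900 kJ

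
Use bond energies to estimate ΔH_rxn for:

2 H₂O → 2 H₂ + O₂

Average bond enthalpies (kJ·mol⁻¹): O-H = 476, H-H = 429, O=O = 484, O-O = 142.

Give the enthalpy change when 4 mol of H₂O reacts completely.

Bonds broken (reactants):
  O-H: 4 × 476 = 1904
  Σ(broken) = 1904 kJ
Bonds formed (products):
  H-H: 2 × 429 = 858
  O=O: 1 × 484 = 484
  Σ(formed) = 1342 kJ
ΔH = Σ(broken) − Σ(formed) = 1904 − 1342 = +562 kJ
For 2× the reaction as written: 2 × (+562) = +1124 kJ

ΔH = +1124 kJ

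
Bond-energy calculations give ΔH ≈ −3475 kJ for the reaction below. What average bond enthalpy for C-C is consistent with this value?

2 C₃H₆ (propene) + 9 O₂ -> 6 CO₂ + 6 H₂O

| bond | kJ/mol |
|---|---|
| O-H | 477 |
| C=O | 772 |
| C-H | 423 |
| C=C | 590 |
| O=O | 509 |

Let D be the C-C bond energy.
Σ(broken) = 2×D + 12×423 + 2×590 + 9×509 = 10837 + 2D
Σ(formed) = 12×772 + 12×477 = 14988
ΔH = Σ(broken) − Σ(formed) = (10837 + 2D) − (14988) = −4151 + 2D
Setting this equal to −3475 kJ gives 2D = 676, so D = 338 kJ/mol.

D(C-C) ≈ 338 kJ/mol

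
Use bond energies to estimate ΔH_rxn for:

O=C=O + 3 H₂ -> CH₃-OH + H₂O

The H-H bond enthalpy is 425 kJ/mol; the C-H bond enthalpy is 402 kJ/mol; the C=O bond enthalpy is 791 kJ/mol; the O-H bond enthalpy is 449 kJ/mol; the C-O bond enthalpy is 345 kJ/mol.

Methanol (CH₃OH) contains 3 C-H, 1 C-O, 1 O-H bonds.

Bonds broken (reactants):
  C=O: 2 × 791 = 1582
  H-H: 3 × 425 = 1275
  Σ(broken) = 2857 kJ
Bonds formed (products):
  C-H: 3 × 402 = 1206
  C-O: 1 × 345 = 345
  O-H: 3 × 449 = 1347
  Σ(formed) = 2898 kJ
ΔH = Σ(broken) − Σ(formed) = 2857 − 2898 = −41 kJ

ΔH ≈ −41 kJ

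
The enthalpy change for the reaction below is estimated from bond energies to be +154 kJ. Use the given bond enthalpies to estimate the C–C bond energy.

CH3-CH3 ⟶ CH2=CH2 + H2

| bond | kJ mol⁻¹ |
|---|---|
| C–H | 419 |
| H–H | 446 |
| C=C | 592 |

D(C–C) ≈ 354 kJ/mol

Let D be the C–C bond energy.
Σ(broken) = 1×D + 6×419 = 2514 + D
Σ(formed) = 4×419 + 1×592 + 1×446 = 2714
ΔH = Σ(broken) − Σ(formed) = (2514 + D) − (2714) = −200 + D
Setting this equal to +154 kJ gives D = 354 kJ/mol.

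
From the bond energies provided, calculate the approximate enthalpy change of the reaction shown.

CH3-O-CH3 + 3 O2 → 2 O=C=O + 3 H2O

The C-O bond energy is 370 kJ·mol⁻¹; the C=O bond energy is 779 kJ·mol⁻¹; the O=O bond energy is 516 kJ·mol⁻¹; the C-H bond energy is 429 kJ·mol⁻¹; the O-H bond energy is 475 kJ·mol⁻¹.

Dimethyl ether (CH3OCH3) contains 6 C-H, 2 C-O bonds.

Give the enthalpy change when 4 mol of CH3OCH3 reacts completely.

ΔH = −4416 kJ

Bonds broken (reactants):
  C-H: 6 × 429 = 2574
  C-O: 2 × 370 = 740
  O=O: 3 × 516 = 1548
  Σ(broken) = 4862 kJ
Bonds formed (products):
  C=O: 4 × 779 = 3116
  O-H: 6 × 475 = 2850
  Σ(formed) = 5966 kJ
ΔH = Σ(broken) − Σ(formed) = 4862 − 5966 = −1104 kJ
For 4× the reaction as written: 4 × (−1104) = −4416 kJ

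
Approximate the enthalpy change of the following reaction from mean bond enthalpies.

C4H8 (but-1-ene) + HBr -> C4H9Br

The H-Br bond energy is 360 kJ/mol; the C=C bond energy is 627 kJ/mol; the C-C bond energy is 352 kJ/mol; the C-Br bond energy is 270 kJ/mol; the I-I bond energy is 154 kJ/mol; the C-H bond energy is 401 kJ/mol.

ΔH ≈ −36 kJ

Bonds broken (reactants):
  C-C: 2 × 352 = 704
  C-H: 8 × 401 = 3208
  C=C: 1 × 627 = 627
  H-Br: 1 × 360 = 360
  Σ(broken) = 4899 kJ
Bonds formed (products):
  C-Br: 1 × 270 = 270
  C-C: 3 × 352 = 1056
  C-H: 9 × 401 = 3609
  Σ(formed) = 4935 kJ
ΔH = Σ(broken) − Σ(formed) = 4899 − 4935 = −36 kJ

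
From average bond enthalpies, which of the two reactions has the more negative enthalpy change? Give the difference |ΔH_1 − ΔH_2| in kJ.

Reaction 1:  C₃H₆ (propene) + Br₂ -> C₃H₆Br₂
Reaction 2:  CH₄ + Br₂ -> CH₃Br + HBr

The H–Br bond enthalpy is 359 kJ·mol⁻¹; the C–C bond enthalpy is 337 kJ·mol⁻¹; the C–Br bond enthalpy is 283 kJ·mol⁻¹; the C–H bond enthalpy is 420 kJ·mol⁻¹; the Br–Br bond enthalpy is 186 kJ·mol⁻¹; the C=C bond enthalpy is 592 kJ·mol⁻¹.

Reaction 1, by 89 kJ

Reaction 1:
  Bonds broken (reactants):
    Br–Br: 1 × 186 = 186
    C–C: 1 × 337 = 337
    C–H: 6 × 420 = 2520
    C=C: 1 × 592 = 592
    Σ(broken) = 3635 kJ
  Bonds formed (products):
    C–Br: 2 × 283 = 566
    C–C: 2 × 337 = 674
    C–H: 6 × 420 = 2520
    Σ(formed) = 3760 kJ
  ΔH_1 = 3635 − 3760 = −125 kJ
Reaction 2:
  Bonds broken (reactants):
    Br–Br: 1 × 186 = 186
    C–H: 4 × 420 = 1680
    Σ(broken) = 1866 kJ
  Bonds formed (products):
    C–Br: 1 × 283 = 283
    C–H: 3 × 420 = 1260
    H–Br: 1 × 359 = 359
    Σ(formed) = 1902 kJ
  ΔH_2 = 1866 − 1902 = −36 kJ
ΔH_1 − ΔH_2 = −89 kJ, so reaction 1 has the more negative ΔH; |ΔH_1 − ΔH_2| = 89 kJ.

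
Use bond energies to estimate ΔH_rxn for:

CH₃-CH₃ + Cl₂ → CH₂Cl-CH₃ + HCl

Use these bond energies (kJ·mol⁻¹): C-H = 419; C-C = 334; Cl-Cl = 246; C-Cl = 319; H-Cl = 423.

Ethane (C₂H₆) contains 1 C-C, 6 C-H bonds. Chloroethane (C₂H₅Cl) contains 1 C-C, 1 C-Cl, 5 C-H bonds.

Bonds broken (reactants):
  C-C: 1 × 334 = 334
  C-H: 6 × 419 = 2514
  Cl-Cl: 1 × 246 = 246
  Σ(broken) = 3094 kJ
Bonds formed (products):
  C-C: 1 × 334 = 334
  C-Cl: 1 × 319 = 319
  C-H: 5 × 419 = 2095
  H-Cl: 1 × 423 = 423
  Σ(formed) = 3171 kJ
ΔH = Σ(broken) − Σ(formed) = 3094 − 3171 = −77 kJ

ΔH ≈ −77 kJ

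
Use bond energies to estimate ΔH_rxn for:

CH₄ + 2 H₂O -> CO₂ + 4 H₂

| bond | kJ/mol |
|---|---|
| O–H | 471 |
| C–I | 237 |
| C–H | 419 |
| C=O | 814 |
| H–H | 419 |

ΔH ≈ +256 kJ

Bonds broken (reactants):
  C–H: 4 × 419 = 1676
  O–H: 4 × 471 = 1884
  Σ(broken) = 3560 kJ
Bonds formed (products):
  C=O: 2 × 814 = 1628
  H–H: 4 × 419 = 1676
  Σ(formed) = 3304 kJ
ΔH = Σ(broken) − Σ(formed) = 3560 − 3304 = +256 kJ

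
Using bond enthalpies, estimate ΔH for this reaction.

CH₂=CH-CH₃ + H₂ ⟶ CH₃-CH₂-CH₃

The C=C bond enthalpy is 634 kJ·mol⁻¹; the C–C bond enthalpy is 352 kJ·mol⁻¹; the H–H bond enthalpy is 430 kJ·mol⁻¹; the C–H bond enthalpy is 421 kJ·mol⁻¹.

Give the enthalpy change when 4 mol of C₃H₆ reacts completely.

Bonds broken (reactants):
  C–C: 1 × 352 = 352
  C–H: 6 × 421 = 2526
  C=C: 1 × 634 = 634
  H–H: 1 × 430 = 430
  Σ(broken) = 3942 kJ
Bonds formed (products):
  C–C: 2 × 352 = 704
  C–H: 8 × 421 = 3368
  Σ(formed) = 4072 kJ
ΔH = Σ(broken) − Σ(formed) = 3942 − 4072 = −130 kJ
For 4× the reaction as written: 4 × (−130) = −520 kJ

ΔH = −520 kJ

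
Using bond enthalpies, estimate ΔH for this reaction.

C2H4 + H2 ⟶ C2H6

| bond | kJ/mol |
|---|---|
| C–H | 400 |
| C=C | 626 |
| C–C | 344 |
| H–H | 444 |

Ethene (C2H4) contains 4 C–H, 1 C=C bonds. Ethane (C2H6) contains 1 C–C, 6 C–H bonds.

ΔH ≈ −74 kJ

Bonds broken (reactants):
  C–H: 4 × 400 = 1600
  C=C: 1 × 626 = 626
  H–H: 1 × 444 = 444
  Σ(broken) = 2670 kJ
Bonds formed (products):
  C–C: 1 × 344 = 344
  C–H: 6 × 400 = 2400
  Σ(formed) = 2744 kJ
ΔH = Σ(broken) − Σ(formed) = 2670 − 2744 = −74 kJ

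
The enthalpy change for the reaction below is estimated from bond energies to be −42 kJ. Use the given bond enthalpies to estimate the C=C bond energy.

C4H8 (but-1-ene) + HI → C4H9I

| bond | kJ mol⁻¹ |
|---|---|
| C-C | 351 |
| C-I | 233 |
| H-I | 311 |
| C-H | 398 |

Let D be the C=C bond energy.
Σ(broken) = 2×351 + 8×398 + 1×D + 1×311 = 4197 + D
Σ(formed) = 3×351 + 9×398 + 1×233 = 4868
ΔH = Σ(broken) − Σ(formed) = (4197 + D) − (4868) = −671 + D
Setting this equal to −42 kJ gives D = 629 kJ/mol.

D(C=C) ≈ 629 kJ/mol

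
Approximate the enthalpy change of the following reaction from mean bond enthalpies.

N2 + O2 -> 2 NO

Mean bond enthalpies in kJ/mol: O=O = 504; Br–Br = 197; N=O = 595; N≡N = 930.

ΔH ≈ +244 kJ

Bonds broken (reactants):
  N≡N: 1 × 930 = 930
  O=O: 1 × 504 = 504
  Σ(broken) = 1434 kJ
Bonds formed (products):
  N=O: 2 × 595 = 1190
  Σ(formed) = 1190 kJ
ΔH = Σ(broken) − Σ(formed) = 1434 − 1190 = +244 kJ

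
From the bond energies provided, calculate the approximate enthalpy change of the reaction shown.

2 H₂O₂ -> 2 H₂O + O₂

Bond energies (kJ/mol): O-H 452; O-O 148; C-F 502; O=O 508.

ΔH ≈ −212 kJ

Bonds broken (reactants):
  O-H: 4 × 452 = 1808
  O-O: 2 × 148 = 296
  Σ(broken) = 2104 kJ
Bonds formed (products):
  O-H: 4 × 452 = 1808
  O=O: 1 × 508 = 508
  Σ(formed) = 2316 kJ
ΔH = Σ(broken) − Σ(formed) = 2104 − 2316 = −212 kJ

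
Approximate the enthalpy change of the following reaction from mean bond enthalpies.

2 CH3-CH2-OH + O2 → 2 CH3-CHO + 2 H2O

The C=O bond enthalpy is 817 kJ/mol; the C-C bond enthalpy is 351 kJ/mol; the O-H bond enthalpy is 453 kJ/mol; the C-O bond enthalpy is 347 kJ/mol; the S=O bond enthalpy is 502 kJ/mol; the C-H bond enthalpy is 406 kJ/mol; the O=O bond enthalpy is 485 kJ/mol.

Bonds broken (reactants):
  C-C: 2 × 351 = 702
  C-H: 10 × 406 = 4060
  C-O: 2 × 347 = 694
  O-H: 2 × 453 = 906
  O=O: 1 × 485 = 485
  Σ(broken) = 6847 kJ
Bonds formed (products):
  C-C: 2 × 351 = 702
  C-H: 8 × 406 = 3248
  C=O: 2 × 817 = 1634
  O-H: 4 × 453 = 1812
  Σ(formed) = 7396 kJ
ΔH = Σ(broken) − Σ(formed) = 6847 − 7396 = −549 kJ

ΔH ≈ −549 kJ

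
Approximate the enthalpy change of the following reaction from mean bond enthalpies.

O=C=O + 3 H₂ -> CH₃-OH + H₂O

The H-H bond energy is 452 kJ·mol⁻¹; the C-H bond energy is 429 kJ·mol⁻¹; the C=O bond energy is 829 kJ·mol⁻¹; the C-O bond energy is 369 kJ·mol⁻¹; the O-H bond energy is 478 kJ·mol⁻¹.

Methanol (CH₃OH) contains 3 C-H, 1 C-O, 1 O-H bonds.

Bonds broken (reactants):
  C=O: 2 × 829 = 1658
  H-H: 3 × 452 = 1356
  Σ(broken) = 3014 kJ
Bonds formed (products):
  C-H: 3 × 429 = 1287
  C-O: 1 × 369 = 369
  O-H: 3 × 478 = 1434
  Σ(formed) = 3090 kJ
ΔH = Σ(broken) − Σ(formed) = 3014 − 3090 = −76 kJ

ΔH ≈ −76 kJ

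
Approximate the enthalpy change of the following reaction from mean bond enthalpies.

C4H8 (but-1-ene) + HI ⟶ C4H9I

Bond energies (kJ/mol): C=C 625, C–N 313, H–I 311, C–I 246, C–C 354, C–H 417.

ΔH ≈ −81 kJ

Bonds broken (reactants):
  C–C: 2 × 354 = 708
  C–H: 8 × 417 = 3336
  C=C: 1 × 625 = 625
  H–I: 1 × 311 = 311
  Σ(broken) = 4980 kJ
Bonds formed (products):
  C–C: 3 × 354 = 1062
  C–H: 9 × 417 = 3753
  C–I: 1 × 246 = 246
  Σ(formed) = 5061 kJ
ΔH = Σ(broken) − Σ(formed) = 4980 − 5061 = −81 kJ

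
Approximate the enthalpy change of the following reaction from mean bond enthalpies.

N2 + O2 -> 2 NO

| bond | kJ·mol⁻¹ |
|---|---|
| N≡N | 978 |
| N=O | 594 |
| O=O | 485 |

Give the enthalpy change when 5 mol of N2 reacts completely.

Bonds broken (reactants):
  N≡N: 1 × 978 = 978
  O=O: 1 × 485 = 485
  Σ(broken) = 1463 kJ
Bonds formed (products):
  N=O: 2 × 594 = 1188
  Σ(formed) = 1188 kJ
ΔH = Σ(broken) − Σ(formed) = 1463 − 1188 = +275 kJ
For 5× the reaction as written: 5 × (+275) = +1375 kJ

ΔH = +1375 kJ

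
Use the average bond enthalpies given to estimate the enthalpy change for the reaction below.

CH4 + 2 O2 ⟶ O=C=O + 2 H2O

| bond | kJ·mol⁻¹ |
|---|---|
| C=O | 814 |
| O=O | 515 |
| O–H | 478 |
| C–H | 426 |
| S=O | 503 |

Bonds broken (reactants):
  C–H: 4 × 426 = 1704
  O=O: 2 × 515 = 1030
  Σ(broken) = 2734 kJ
Bonds formed (products):
  C=O: 2 × 814 = 1628
  O–H: 4 × 478 = 1912
  Σ(formed) = 3540 kJ
ΔH = Σ(broken) − Σ(formed) = 2734 − 3540 = −806 kJ

ΔH ≈ −806 kJ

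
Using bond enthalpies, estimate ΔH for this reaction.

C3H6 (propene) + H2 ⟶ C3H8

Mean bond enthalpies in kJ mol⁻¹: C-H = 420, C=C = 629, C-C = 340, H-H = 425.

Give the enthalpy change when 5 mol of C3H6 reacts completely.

Bonds broken (reactants):
  C-C: 1 × 340 = 340
  C-H: 6 × 420 = 2520
  C=C: 1 × 629 = 629
  H-H: 1 × 425 = 425
  Σ(broken) = 3914 kJ
Bonds formed (products):
  C-C: 2 × 340 = 680
  C-H: 8 × 420 = 3360
  Σ(formed) = 4040 kJ
ΔH = Σ(broken) − Σ(formed) = 3914 − 4040 = −126 kJ
For 5× the reaction as written: 5 × (−126) = −630 kJ

ΔH = −630 kJ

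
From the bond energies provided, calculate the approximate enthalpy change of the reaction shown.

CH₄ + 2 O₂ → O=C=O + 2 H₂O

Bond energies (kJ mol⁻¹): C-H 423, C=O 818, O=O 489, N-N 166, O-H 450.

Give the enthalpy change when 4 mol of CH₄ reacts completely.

Bonds broken (reactants):
  C-H: 4 × 423 = 1692
  O=O: 2 × 489 = 978
  Σ(broken) = 2670 kJ
Bonds formed (products):
  C=O: 2 × 818 = 1636
  O-H: 4 × 450 = 1800
  Σ(formed) = 3436 kJ
ΔH = Σ(broken) − Σ(formed) = 2670 − 3436 = −766 kJ
For 4× the reaction as written: 4 × (−766) = −3064 kJ

ΔH = −3064 kJ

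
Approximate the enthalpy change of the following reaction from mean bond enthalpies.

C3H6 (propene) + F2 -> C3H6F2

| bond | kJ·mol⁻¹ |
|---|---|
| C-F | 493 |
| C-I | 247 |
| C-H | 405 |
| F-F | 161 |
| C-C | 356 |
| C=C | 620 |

ΔH ≈ −561 kJ

Bonds broken (reactants):
  C-C: 1 × 356 = 356
  C-H: 6 × 405 = 2430
  C=C: 1 × 620 = 620
  F-F: 1 × 161 = 161
  Σ(broken) = 3567 kJ
Bonds formed (products):
  C-C: 2 × 356 = 712
  C-F: 2 × 493 = 986
  C-H: 6 × 405 = 2430
  Σ(formed) = 4128 kJ
ΔH = Σ(broken) − Σ(formed) = 3567 − 4128 = −561 kJ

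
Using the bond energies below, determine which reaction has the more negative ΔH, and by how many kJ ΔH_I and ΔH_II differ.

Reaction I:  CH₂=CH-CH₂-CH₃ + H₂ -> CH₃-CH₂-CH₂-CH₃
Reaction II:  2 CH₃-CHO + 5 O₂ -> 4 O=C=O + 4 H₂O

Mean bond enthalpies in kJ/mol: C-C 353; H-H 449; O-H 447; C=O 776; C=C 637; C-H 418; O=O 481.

Reaction II, by 1674 kJ

Reaction I:
  Bonds broken (reactants):
    C-C: 2 × 353 = 706
    C-H: 8 × 418 = 3344
    C=C: 1 × 637 = 637
    H-H: 1 × 449 = 449
    Σ(broken) = 5136 kJ
  Bonds formed (products):
    C-C: 3 × 353 = 1059
    C-H: 10 × 418 = 4180
    Σ(formed) = 5239 kJ
  ΔH_I = 5136 − 5239 = −103 kJ
Reaction II:
  Bonds broken (reactants):
    C-C: 2 × 353 = 706
    C-H: 8 × 418 = 3344
    C=O: 2 × 776 = 1552
    O=O: 5 × 481 = 2405
    Σ(broken) = 8007 kJ
  Bonds formed (products):
    C=O: 8 × 776 = 6208
    O-H: 8 × 447 = 3576
    Σ(formed) = 9784 kJ
  ΔH_II = 8007 − 9784 = −1777 kJ
ΔH_I − ΔH_II = +1674 kJ, so reaction II has the more negative ΔH; |ΔH_I − ΔH_II| = 1674 kJ.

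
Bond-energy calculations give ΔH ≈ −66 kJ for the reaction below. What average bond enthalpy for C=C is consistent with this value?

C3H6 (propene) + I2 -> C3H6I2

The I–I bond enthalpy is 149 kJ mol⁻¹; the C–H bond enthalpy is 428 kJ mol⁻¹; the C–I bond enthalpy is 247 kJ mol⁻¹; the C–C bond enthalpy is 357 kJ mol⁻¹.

D(C=C) ≈ 636 kJ/mol

Let D be the C=C bond energy.
Σ(broken) = 1×357 + 6×428 + 1×D + 1×149 = 3074 + D
Σ(formed) = 2×357 + 6×428 + 2×247 = 3776
ΔH = Σ(broken) − Σ(formed) = (3074 + D) − (3776) = −702 + D
Setting this equal to −66 kJ gives D = 636 kJ/mol.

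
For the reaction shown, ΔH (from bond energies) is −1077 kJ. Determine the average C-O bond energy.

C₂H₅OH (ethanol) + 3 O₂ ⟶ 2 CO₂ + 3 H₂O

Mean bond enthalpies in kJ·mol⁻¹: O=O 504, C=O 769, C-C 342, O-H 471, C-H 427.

D(C-O) ≈ 365 kJ/mol

Let D be the C-O bond energy.
Σ(broken) = 1×342 + 5×427 + 1×D + 1×471 + 3×504 = 4460 + D
Σ(formed) = 4×769 + 6×471 = 5902
ΔH = Σ(broken) − Σ(formed) = (4460 + D) − (5902) = −1442 + D
Setting this equal to −1077 kJ gives D = 365 kJ/mol.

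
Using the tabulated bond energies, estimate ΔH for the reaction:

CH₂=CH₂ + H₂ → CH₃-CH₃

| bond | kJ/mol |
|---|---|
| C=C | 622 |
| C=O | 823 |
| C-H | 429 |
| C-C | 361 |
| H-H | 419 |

Bonds broken (reactants):
  C-H: 4 × 429 = 1716
  C=C: 1 × 622 = 622
  H-H: 1 × 419 = 419
  Σ(broken) = 2757 kJ
Bonds formed (products):
  C-C: 1 × 361 = 361
  C-H: 6 × 429 = 2574
  Σ(formed) = 2935 kJ
ΔH = Σ(broken) − Σ(formed) = 2757 − 2935 = −178 kJ

ΔH ≈ −178 kJ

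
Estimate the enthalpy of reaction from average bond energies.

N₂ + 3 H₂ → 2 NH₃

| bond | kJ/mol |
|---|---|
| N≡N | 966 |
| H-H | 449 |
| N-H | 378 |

Bonds broken (reactants):
  H-H: 3 × 449 = 1347
  N≡N: 1 × 966 = 966
  Σ(broken) = 2313 kJ
Bonds formed (products):
  N-H: 6 × 378 = 2268
  Σ(formed) = 2268 kJ
ΔH = Σ(broken) − Σ(formed) = 2313 − 2268 = +45 kJ

ΔH ≈ +45 kJ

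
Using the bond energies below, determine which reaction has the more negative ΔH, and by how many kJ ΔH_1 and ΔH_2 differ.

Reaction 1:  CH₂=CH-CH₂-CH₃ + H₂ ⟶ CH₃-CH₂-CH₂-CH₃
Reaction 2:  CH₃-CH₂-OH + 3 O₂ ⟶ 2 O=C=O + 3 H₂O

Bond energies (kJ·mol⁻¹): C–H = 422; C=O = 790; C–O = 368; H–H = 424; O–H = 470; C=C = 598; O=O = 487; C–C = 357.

Reaction 2, by 1035 kJ

Reaction 1:
  Bonds broken (reactants):
    C–C: 2 × 357 = 714
    C–H: 8 × 422 = 3376
    C=C: 1 × 598 = 598
    H–H: 1 × 424 = 424
    Σ(broken) = 5112 kJ
  Bonds formed (products):
    C–C: 3 × 357 = 1071
    C–H: 10 × 422 = 4220
    Σ(formed) = 5291 kJ
  ΔH_1 = 5112 − 5291 = −179 kJ
Reaction 2:
  Bonds broken (reactants):
    C–C: 1 × 357 = 357
    C–H: 5 × 422 = 2110
    C–O: 1 × 368 = 368
    O–H: 1 × 470 = 470
    O=O: 3 × 487 = 1461
    Σ(broken) = 4766 kJ
  Bonds formed (products):
    C=O: 4 × 790 = 3160
    O–H: 6 × 470 = 2820
    Σ(formed) = 5980 kJ
  ΔH_2 = 4766 − 5980 = −1214 kJ
ΔH_1 − ΔH_2 = +1035 kJ, so reaction 2 has the more negative ΔH; |ΔH_1 − ΔH_2| = 1035 kJ.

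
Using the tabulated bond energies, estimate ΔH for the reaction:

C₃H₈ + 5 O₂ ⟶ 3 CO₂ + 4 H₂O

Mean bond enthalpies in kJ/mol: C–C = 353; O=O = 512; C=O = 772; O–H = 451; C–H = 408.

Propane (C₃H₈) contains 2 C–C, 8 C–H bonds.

ΔH ≈ −1710 kJ

Bonds broken (reactants):
  C–C: 2 × 353 = 706
  C–H: 8 × 408 = 3264
  O=O: 5 × 512 = 2560
  Σ(broken) = 6530 kJ
Bonds formed (products):
  C=O: 6 × 772 = 4632
  O–H: 8 × 451 = 3608
  Σ(formed) = 8240 kJ
ΔH = Σ(broken) − Σ(formed) = 6530 − 8240 = −1710 kJ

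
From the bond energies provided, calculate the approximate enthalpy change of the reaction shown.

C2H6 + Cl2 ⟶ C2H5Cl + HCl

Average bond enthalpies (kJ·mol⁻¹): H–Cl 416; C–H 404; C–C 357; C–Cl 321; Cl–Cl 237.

Bonds broken (reactants):
  C–C: 1 × 357 = 357
  C–H: 6 × 404 = 2424
  Cl–Cl: 1 × 237 = 237
  Σ(broken) = 3018 kJ
Bonds formed (products):
  C–C: 1 × 357 = 357
  C–Cl: 1 × 321 = 321
  C–H: 5 × 404 = 2020
  H–Cl: 1 × 416 = 416
  Σ(formed) = 3114 kJ
ΔH = Σ(broken) − Σ(formed) = 3018 − 3114 = −96 kJ

ΔH ≈ −96 kJ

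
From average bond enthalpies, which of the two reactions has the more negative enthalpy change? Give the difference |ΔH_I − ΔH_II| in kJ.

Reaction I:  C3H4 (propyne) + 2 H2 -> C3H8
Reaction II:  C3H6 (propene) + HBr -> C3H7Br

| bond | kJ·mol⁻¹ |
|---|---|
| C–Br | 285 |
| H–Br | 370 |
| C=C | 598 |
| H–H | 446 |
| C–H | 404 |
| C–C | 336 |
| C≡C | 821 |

Reaction I:
  Bonds broken (reactants):
    C≡C: 1 × 821 = 821
    C–C: 1 × 336 = 336
    C–H: 4 × 404 = 1616
    H–H: 2 × 446 = 892
    Σ(broken) = 3665 kJ
  Bonds formed (products):
    C–C: 2 × 336 = 672
    C–H: 8 × 404 = 3232
    Σ(formed) = 3904 kJ
  ΔH_I = 3665 − 3904 = −239 kJ
Reaction II:
  Bonds broken (reactants):
    C–C: 1 × 336 = 336
    C–H: 6 × 404 = 2424
    C=C: 1 × 598 = 598
    H–Br: 1 × 370 = 370
    Σ(broken) = 3728 kJ
  Bonds formed (products):
    C–Br: 1 × 285 = 285
    C–C: 2 × 336 = 672
    C–H: 7 × 404 = 2828
    Σ(formed) = 3785 kJ
  ΔH_II = 3728 − 3785 = −57 kJ
ΔH_I − ΔH_II = −182 kJ, so reaction I has the more negative ΔH; |ΔH_I − ΔH_II| = 182 kJ.

Reaction I, by 182 kJ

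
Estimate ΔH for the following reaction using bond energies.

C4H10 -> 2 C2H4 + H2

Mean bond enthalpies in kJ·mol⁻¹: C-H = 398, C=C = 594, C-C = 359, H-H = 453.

ΔH ≈ +232 kJ

Bonds broken (reactants):
  C-C: 3 × 359 = 1077
  C-H: 10 × 398 = 3980
  Σ(broken) = 5057 kJ
Bonds formed (products):
  C-H: 8 × 398 = 3184
  C=C: 2 × 594 = 1188
  H-H: 1 × 453 = 453
  Σ(formed) = 4825 kJ
ΔH = Σ(broken) − Σ(formed) = 5057 − 4825 = +232 kJ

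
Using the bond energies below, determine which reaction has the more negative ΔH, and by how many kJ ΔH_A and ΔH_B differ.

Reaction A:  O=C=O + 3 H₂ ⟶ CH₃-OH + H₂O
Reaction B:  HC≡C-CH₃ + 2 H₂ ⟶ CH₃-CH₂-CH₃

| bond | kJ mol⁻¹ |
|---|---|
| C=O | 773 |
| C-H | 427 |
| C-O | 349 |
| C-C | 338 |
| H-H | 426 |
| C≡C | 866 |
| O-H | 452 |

Reaction B, by 166 kJ

Reaction A:
  Bonds broken (reactants):
    C=O: 2 × 773 = 1546
    H-H: 3 × 426 = 1278
    Σ(broken) = 2824 kJ
  Bonds formed (products):
    C-H: 3 × 427 = 1281
    C-O: 1 × 349 = 349
    O-H: 3 × 452 = 1356
    Σ(formed) = 2986 kJ
  ΔH_A = 2824 − 2986 = −162 kJ
Reaction B:
  Bonds broken (reactants):
    C≡C: 1 × 866 = 866
    C-C: 1 × 338 = 338
    C-H: 4 × 427 = 1708
    H-H: 2 × 426 = 852
    Σ(broken) = 3764 kJ
  Bonds formed (products):
    C-C: 2 × 338 = 676
    C-H: 8 × 427 = 3416
    Σ(formed) = 4092 kJ
  ΔH_B = 3764 − 4092 = −328 kJ
ΔH_A − ΔH_B = +166 kJ, so reaction B has the more negative ΔH; |ΔH_A − ΔH_B| = 166 kJ.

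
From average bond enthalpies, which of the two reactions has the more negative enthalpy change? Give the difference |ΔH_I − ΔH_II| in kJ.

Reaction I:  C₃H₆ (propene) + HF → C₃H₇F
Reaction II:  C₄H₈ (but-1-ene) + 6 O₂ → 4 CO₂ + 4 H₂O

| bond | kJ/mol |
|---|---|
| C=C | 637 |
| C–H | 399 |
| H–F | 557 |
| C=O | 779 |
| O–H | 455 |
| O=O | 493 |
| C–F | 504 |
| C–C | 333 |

Reaction II, by 2377 kJ

Reaction I:
  Bonds broken (reactants):
    C–C: 1 × 333 = 333
    C–H: 6 × 399 = 2394
    C=C: 1 × 637 = 637
    H–F: 1 × 557 = 557
    Σ(broken) = 3921 kJ
  Bonds formed (products):
    C–C: 2 × 333 = 666
    C–F: 1 × 504 = 504
    C–H: 7 × 399 = 2793
    Σ(formed) = 3963 kJ
  ΔH_I = 3921 − 3963 = −42 kJ
Reaction II:
  Bonds broken (reactants):
    C–C: 2 × 333 = 666
    C–H: 8 × 399 = 3192
    C=C: 1 × 637 = 637
    O=O: 6 × 493 = 2958
    Σ(broken) = 7453 kJ
  Bonds formed (products):
    C=O: 8 × 779 = 6232
    O–H: 8 × 455 = 3640
    Σ(formed) = 9872 kJ
  ΔH_II = 7453 − 9872 = −2419 kJ
ΔH_I − ΔH_II = +2377 kJ, so reaction II has the more negative ΔH; |ΔH_I − ΔH_II| = 2377 kJ.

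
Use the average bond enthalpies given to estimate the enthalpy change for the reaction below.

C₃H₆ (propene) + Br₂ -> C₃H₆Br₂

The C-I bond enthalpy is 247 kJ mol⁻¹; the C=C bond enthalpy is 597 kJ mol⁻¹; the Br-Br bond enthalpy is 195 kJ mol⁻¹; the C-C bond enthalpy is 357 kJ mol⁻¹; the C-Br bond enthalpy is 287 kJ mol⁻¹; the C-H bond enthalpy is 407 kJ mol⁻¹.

ΔH ≈ −139 kJ

Bonds broken (reactants):
  Br-Br: 1 × 195 = 195
  C-C: 1 × 357 = 357
  C-H: 6 × 407 = 2442
  C=C: 1 × 597 = 597
  Σ(broken) = 3591 kJ
Bonds formed (products):
  C-Br: 2 × 287 = 574
  C-C: 2 × 357 = 714
  C-H: 6 × 407 = 2442
  Σ(formed) = 3730 kJ
ΔH = Σ(broken) − Σ(formed) = 3591 − 3730 = −139 kJ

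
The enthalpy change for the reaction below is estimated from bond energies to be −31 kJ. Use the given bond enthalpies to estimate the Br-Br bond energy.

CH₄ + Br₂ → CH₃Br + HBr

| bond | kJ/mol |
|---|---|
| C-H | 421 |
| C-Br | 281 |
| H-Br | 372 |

D(Br-Br) ≈ 201 kJ/mol

Let D be the Br-Br bond energy.
Σ(broken) = 1×D + 4×421 = 1684 + D
Σ(formed) = 1×281 + 3×421 + 1×372 = 1916
ΔH = Σ(broken) − Σ(formed) = (1684 + D) − (1916) = −232 + D
Setting this equal to −31 kJ gives D = 201 kJ/mol.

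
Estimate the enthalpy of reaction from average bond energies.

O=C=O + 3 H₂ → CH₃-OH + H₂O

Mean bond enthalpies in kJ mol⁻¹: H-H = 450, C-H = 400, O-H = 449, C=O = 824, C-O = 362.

ΔH ≈ +89 kJ

Bonds broken (reactants):
  C=O: 2 × 824 = 1648
  H-H: 3 × 450 = 1350
  Σ(broken) = 2998 kJ
Bonds formed (products):
  C-H: 3 × 400 = 1200
  C-O: 1 × 362 = 362
  O-H: 3 × 449 = 1347
  Σ(formed) = 2909 kJ
ΔH = Σ(broken) − Σ(formed) = 2998 − 2909 = +89 kJ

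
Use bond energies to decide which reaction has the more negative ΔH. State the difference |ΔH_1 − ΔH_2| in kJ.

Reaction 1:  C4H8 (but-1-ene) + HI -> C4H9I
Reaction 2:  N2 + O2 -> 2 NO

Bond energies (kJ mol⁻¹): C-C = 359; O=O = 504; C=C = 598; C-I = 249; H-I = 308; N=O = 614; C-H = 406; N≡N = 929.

Reaction 1, by 313 kJ

Reaction 1:
  Bonds broken (reactants):
    C-C: 2 × 359 = 718
    C-H: 8 × 406 = 3248
    C=C: 1 × 598 = 598
    H-I: 1 × 308 = 308
    Σ(broken) = 4872 kJ
  Bonds formed (products):
    C-C: 3 × 359 = 1077
    C-H: 9 × 406 = 3654
    C-I: 1 × 249 = 249
    Σ(formed) = 4980 kJ
  ΔH_1 = 4872 − 4980 = −108 kJ
Reaction 2:
  Bonds broken (reactants):
    N≡N: 1 × 929 = 929
    O=O: 1 × 504 = 504
    Σ(broken) = 1433 kJ
  Bonds formed (products):
    N=O: 2 × 614 = 1228
    Σ(formed) = 1228 kJ
  ΔH_2 = 1433 − 1228 = +205 kJ
ΔH_1 − ΔH_2 = −313 kJ, so reaction 1 has the more negative ΔH; |ΔH_1 − ΔH_2| = 313 kJ.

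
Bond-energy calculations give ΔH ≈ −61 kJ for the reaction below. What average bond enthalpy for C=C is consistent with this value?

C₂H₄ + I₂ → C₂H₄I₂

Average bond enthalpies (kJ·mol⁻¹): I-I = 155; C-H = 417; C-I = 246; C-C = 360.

Let D be the C=C bond energy.
Σ(broken) = 4×417 + 1×D + 1×155 = 1823 + D
Σ(formed) = 1×360 + 4×417 + 2×246 = 2520
ΔH = Σ(broken) − Σ(formed) = (1823 + D) − (2520) = −697 + D
Setting this equal to −61 kJ gives D = 636 kJ/mol.

D(C=C) ≈ 636 kJ/mol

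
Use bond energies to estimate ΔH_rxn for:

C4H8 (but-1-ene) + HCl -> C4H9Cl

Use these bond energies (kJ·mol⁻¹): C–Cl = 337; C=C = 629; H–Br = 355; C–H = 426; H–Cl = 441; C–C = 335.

Bonds broken (reactants):
  C–C: 2 × 335 = 670
  C–H: 8 × 426 = 3408
  C=C: 1 × 629 = 629
  H–Cl: 1 × 441 = 441
  Σ(broken) = 5148 kJ
Bonds formed (products):
  C–C: 3 × 335 = 1005
  C–Cl: 1 × 337 = 337
  C–H: 9 × 426 = 3834
  Σ(formed) = 5176 kJ
ΔH = Σ(broken) − Σ(formed) = 5148 − 5176 = −28 kJ

ΔH ≈ −28 kJ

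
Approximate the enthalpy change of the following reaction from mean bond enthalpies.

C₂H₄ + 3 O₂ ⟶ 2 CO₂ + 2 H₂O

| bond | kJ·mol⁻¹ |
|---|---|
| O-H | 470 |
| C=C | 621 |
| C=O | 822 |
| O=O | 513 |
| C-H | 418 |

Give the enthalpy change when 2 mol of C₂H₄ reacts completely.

Bonds broken (reactants):
  C-H: 4 × 418 = 1672
  C=C: 1 × 621 = 621
  O=O: 3 × 513 = 1539
  Σ(broken) = 3832 kJ
Bonds formed (products):
  C=O: 4 × 822 = 3288
  O-H: 4 × 470 = 1880
  Σ(formed) = 5168 kJ
ΔH = Σ(broken) − Σ(formed) = 3832 − 5168 = −1336 kJ
For 2× the reaction as written: 2 × (−1336) = −2672 kJ

ΔH = −2672 kJ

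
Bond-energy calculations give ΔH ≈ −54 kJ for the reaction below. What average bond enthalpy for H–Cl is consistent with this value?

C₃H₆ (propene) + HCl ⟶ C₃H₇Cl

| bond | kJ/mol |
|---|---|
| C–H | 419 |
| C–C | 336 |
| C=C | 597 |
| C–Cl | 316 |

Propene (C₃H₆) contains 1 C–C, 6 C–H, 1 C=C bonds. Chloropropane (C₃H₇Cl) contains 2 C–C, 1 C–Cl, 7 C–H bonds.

Let D be the H–Cl bond energy.
Σ(broken) = 1×336 + 6×419 + 1×597 + 1×D = 3447 + D
Σ(formed) = 2×336 + 1×316 + 7×419 = 3921
ΔH = Σ(broken) − Σ(formed) = (3447 + D) − (3921) = −474 + D
Setting this equal to −54 kJ gives D = 420 kJ/mol.

D(H–Cl) ≈ 420 kJ/mol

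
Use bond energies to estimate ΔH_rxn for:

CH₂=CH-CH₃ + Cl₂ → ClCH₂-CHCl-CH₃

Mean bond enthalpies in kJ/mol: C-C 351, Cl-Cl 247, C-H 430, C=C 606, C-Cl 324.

Bonds broken (reactants):
  C-C: 1 × 351 = 351
  C-H: 6 × 430 = 2580
  C=C: 1 × 606 = 606
  Cl-Cl: 1 × 247 = 247
  Σ(broken) = 3784 kJ
Bonds formed (products):
  C-C: 2 × 351 = 702
  C-Cl: 2 × 324 = 648
  C-H: 6 × 430 = 2580
  Σ(formed) = 3930 kJ
ΔH = Σ(broken) − Σ(formed) = 3784 − 3930 = −146 kJ

ΔH ≈ −146 kJ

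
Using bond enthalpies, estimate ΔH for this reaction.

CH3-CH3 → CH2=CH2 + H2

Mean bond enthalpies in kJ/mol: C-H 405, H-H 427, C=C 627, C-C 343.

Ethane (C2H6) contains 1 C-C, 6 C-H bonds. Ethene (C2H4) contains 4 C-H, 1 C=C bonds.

Bonds broken (reactants):
  C-C: 1 × 343 = 343
  C-H: 6 × 405 = 2430
  Σ(broken) = 2773 kJ
Bonds formed (products):
  C-H: 4 × 405 = 1620
  C=C: 1 × 627 = 627
  H-H: 1 × 427 = 427
  Σ(formed) = 2674 kJ
ΔH = Σ(broken) − Σ(formed) = 2773 − 2674 = +99 kJ

ΔH ≈ +99 kJ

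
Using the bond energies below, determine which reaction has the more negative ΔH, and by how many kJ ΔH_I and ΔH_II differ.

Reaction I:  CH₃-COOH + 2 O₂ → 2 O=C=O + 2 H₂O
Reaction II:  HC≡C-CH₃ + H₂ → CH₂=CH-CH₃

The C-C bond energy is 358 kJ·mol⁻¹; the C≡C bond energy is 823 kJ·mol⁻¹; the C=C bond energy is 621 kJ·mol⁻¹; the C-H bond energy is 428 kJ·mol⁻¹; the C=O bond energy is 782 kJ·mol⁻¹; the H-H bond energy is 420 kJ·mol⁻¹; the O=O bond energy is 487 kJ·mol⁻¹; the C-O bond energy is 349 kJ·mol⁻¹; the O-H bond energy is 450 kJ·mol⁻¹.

Reaction I:
  Bonds broken (reactants):
    C-C: 1 × 358 = 358
    C-H: 3 × 428 = 1284
    C-O: 1 × 349 = 349
    C=O: 1 × 782 = 782
    O-H: 1 × 450 = 450
    O=O: 2 × 487 = 974
    Σ(broken) = 4197 kJ
  Bonds formed (products):
    C=O: 4 × 782 = 3128
    O-H: 4 × 450 = 1800
    Σ(formed) = 4928 kJ
  ΔH_I = 4197 − 4928 = −731 kJ
Reaction II:
  Bonds broken (reactants):
    C≡C: 1 × 823 = 823
    C-C: 1 × 358 = 358
    C-H: 4 × 428 = 1712
    H-H: 1 × 420 = 420
    Σ(broken) = 3313 kJ
  Bonds formed (products):
    C-C: 1 × 358 = 358
    C-H: 6 × 428 = 2568
    C=C: 1 × 621 = 621
    Σ(formed) = 3547 kJ
  ΔH_II = 3313 − 3547 = −234 kJ
ΔH_I − ΔH_II = −497 kJ, so reaction I has the more negative ΔH; |ΔH_I − ΔH_II| = 497 kJ.

Reaction I, by 497 kJ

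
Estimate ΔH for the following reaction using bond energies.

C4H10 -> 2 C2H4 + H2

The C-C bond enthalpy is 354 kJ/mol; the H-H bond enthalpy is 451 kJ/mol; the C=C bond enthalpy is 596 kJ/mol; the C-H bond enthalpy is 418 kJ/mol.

ΔH ≈ +255 kJ

Bonds broken (reactants):
  C-C: 3 × 354 = 1062
  C-H: 10 × 418 = 4180
  Σ(broken) = 5242 kJ
Bonds formed (products):
  C-H: 8 × 418 = 3344
  C=C: 2 × 596 = 1192
  H-H: 1 × 451 = 451
  Σ(formed) = 4987 kJ
ΔH = Σ(broken) − Σ(formed) = 5242 − 4987 = +255 kJ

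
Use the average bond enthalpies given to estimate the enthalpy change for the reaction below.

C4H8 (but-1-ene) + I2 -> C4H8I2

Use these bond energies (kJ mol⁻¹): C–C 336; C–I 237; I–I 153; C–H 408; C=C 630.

Bonds broken (reactants):
  C–C: 2 × 336 = 672
  C–H: 8 × 408 = 3264
  C=C: 1 × 630 = 630
  I–I: 1 × 153 = 153
  Σ(broken) = 4719 kJ
Bonds formed (products):
  C–C: 3 × 336 = 1008
  C–H: 8 × 408 = 3264
  C–I: 2 × 237 = 474
  Σ(formed) = 4746 kJ
ΔH = Σ(broken) − Σ(formed) = 4719 − 4746 = −27 kJ

ΔH ≈ −27 kJ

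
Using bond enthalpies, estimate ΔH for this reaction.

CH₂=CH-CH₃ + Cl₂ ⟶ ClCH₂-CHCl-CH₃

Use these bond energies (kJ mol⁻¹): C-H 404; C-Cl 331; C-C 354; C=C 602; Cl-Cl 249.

Bonds broken (reactants):
  C-C: 1 × 354 = 354
  C-H: 6 × 404 = 2424
  C=C: 1 × 602 = 602
  Cl-Cl: 1 × 249 = 249
  Σ(broken) = 3629 kJ
Bonds formed (products):
  C-C: 2 × 354 = 708
  C-Cl: 2 × 331 = 662
  C-H: 6 × 404 = 2424
  Σ(formed) = 3794 kJ
ΔH = Σ(broken) − Σ(formed) = 3629 − 3794 = −165 kJ

ΔH ≈ −165 kJ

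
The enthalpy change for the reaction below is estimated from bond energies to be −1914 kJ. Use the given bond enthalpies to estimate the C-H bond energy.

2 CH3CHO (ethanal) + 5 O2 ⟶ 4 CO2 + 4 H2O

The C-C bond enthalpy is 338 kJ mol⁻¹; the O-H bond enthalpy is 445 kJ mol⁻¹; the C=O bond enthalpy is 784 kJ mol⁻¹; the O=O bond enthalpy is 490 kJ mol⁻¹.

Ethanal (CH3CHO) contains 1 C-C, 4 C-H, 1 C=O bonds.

D(C-H) ≈ 403 kJ/mol

Let D be the C-H bond energy.
Σ(broken) = 2×338 + 8×D + 2×784 + 5×490 = 4694 + 8D
Σ(formed) = 8×784 + 8×445 = 9832
ΔH = Σ(broken) − Σ(formed) = (4694 + 8D) − (9832) = −5138 + 8D
Setting this equal to −1914 kJ gives 8D = 3224, so D = 403 kJ/mol.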